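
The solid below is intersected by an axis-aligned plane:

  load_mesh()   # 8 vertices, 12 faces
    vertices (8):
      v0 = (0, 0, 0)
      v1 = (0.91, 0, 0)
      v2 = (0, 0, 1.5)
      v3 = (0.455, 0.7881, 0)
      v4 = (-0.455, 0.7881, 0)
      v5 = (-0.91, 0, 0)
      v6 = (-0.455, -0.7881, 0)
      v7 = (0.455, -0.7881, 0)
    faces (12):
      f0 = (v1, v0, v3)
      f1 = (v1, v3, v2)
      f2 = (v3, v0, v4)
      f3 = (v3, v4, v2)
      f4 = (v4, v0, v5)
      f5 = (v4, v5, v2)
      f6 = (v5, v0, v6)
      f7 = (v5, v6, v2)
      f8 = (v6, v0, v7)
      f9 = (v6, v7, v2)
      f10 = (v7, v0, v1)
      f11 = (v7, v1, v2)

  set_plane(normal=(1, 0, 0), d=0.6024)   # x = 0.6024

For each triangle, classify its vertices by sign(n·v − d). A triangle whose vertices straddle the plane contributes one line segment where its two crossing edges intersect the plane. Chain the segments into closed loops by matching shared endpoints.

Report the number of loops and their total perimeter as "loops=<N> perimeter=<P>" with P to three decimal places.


Straddling triangles (4 of 12):
  (v1,v0,v3) [+--] → (0.6024, 0, 0)–(0.6024, 0.53279, 0)  len=0.5328
  (v1,v3,v2) [+--] → (0.6024, 0.53279, 0)–(0.6024, 0, 0.507033)  len=0.7355
  (v7,v0,v1) [--+] → (0.6024, 0, 0)–(0.6024, -0.53279, 0)  len=0.5328
  (v7,v1,v2) [-+-] → (0.6024, -0.53279, 0)–(0.6024, 0, 0.507033)  len=0.7355

Chained into 1 loop(s):
  loop 1: 4 segments, perimeter = 2.5366
Total perimeter = 2.537

loops=1 perimeter=2.537


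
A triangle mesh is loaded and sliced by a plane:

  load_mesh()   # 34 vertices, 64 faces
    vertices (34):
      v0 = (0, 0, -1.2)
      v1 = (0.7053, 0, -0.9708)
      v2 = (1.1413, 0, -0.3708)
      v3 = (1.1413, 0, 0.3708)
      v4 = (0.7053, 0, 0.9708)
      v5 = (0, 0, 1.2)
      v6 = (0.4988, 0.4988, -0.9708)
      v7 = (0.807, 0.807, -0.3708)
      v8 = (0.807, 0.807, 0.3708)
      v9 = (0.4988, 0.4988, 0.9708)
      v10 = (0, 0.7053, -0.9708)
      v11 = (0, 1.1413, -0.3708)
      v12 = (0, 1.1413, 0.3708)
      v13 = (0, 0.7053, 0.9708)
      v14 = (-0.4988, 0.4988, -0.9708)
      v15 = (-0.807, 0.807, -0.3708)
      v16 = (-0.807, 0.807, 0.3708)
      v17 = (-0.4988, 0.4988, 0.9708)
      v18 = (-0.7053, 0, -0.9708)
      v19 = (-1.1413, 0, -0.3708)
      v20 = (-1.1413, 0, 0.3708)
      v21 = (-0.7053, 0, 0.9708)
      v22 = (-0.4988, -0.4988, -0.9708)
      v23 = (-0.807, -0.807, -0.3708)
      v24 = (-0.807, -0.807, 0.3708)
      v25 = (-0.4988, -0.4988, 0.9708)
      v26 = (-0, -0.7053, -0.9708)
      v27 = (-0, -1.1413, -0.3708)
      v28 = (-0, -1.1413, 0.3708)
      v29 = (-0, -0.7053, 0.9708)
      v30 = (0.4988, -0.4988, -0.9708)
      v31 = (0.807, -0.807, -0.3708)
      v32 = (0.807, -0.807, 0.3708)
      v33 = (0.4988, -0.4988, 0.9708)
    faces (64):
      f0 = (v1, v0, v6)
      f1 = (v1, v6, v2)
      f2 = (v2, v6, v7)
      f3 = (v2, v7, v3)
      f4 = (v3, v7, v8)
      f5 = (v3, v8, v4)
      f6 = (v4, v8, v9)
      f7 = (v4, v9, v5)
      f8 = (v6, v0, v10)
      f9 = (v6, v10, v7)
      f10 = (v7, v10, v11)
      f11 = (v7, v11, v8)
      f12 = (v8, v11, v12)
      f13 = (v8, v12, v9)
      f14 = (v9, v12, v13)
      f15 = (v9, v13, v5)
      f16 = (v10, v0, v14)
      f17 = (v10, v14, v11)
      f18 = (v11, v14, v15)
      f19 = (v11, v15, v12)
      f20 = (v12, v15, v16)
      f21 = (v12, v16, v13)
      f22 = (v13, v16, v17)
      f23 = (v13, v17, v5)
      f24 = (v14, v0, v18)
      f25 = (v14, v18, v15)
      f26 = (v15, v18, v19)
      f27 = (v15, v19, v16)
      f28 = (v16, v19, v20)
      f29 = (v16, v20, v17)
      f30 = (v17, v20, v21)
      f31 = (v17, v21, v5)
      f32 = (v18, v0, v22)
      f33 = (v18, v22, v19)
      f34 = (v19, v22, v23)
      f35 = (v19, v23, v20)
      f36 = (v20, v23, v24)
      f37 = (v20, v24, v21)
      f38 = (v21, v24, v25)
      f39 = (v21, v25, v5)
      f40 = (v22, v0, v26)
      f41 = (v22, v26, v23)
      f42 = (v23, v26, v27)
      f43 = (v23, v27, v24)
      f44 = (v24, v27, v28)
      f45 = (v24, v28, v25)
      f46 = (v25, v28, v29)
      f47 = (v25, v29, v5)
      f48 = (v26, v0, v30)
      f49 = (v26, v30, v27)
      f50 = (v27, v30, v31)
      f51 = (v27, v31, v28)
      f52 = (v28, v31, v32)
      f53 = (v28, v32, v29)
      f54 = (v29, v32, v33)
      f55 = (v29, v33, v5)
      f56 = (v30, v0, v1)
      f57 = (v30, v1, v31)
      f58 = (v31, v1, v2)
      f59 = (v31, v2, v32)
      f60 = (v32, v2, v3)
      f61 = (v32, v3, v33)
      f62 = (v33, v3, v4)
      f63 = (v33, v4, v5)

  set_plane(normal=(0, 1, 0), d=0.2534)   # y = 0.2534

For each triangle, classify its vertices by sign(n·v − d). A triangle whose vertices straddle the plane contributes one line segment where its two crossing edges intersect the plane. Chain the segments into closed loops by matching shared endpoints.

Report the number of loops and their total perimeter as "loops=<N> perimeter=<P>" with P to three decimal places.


loops=1 perimeter=6.932

Straddling triangles (20 of 64):
  (v1,v0,v6) [--+] → (0.2534, 0.2534, -1.08356)–(0.600394, 0.2534, -0.9708)  len=0.3649
  (v1,v6,v2) [-+-] → (0.600394, 0.2534, -0.9708)–(0.814898, 0.2534, -0.675612)  len=0.3649
  (v2,v6,v7) [-++] → (0.814898, 0.2534, -0.675612)–(1.03633, 0.2534, -0.3708)  len=0.3768
  (v2,v7,v3) [-+-] → (1.03633, 0.2534, -0.3708)–(1.03633, 0.2534, 0.137936)  len=0.5087
  (v3,v7,v8) [-++] → (1.03633, 0.2534, 0.137936)–(1.03633, 0.2534, 0.3708)  len=0.2329
  (v3,v8,v4) [-+-] → (1.03633, 0.2534, 0.3708)–(0.737234, 0.2534, 0.782399)  len=0.5088
  (v4,v8,v9) [-++] → (0.737234, 0.2534, 0.782399)–(0.600394, 0.2534, 0.9708)  len=0.2329
  (v4,v9,v5) [-+-] → (0.600394, 0.2534, 0.9708)–(0.2534, 0.2534, 1.08356)  len=0.3649
  (v6,v0,v10) [+-+] → (0.2534, 0.2534, -1.08356)–(0, 0.2534, -1.11765)  len=0.2557
  (v9,v13,v5) [++-] → (0, 0.2534, 1.11765)–(0.2534, 0.2534, 1.08356)  len=0.2557
  (v10,v0,v14) [+-+] → (0, 0.2534, -1.11765)–(-0.2534, 0.2534, -1.08356)  len=0.2557
  (v13,v17,v5) [++-] → (-0.2534, 0.2534, 1.08356)–(0, 0.2534, 1.11765)  len=0.2557
  (v14,v0,v18) [+--] → (-0.2534, 0.2534, -1.08356)–(-0.600394, 0.2534, -0.9708)  len=0.3649
  (v14,v18,v15) [+-+] → (-0.600394, 0.2534, -0.9708)–(-0.737234, 0.2534, -0.782399)  len=0.2329
  (v15,v18,v19) [+--] → (-0.737234, 0.2534, -0.782399)–(-1.03633, 0.2534, -0.3708)  len=0.5088
  (v15,v19,v16) [+-+] → (-1.03633, 0.2534, -0.3708)–(-1.03633, 0.2534, -0.137936)  len=0.2329
  (v16,v19,v20) [+--] → (-1.03633, 0.2534, -0.137936)–(-1.03633, 0.2534, 0.3708)  len=0.5087
  (v16,v20,v17) [+-+] → (-1.03633, 0.2534, 0.3708)–(-0.814898, 0.2534, 0.675612)  len=0.3768
  (v17,v20,v21) [+--] → (-0.814898, 0.2534, 0.675612)–(-0.600394, 0.2534, 0.9708)  len=0.3649
  (v17,v21,v5) [+--] → (-0.600394, 0.2534, 0.9708)–(-0.2534, 0.2534, 1.08356)  len=0.3649

Chained into 1 loop(s):
  loop 1: 20 segments, perimeter = 6.9319
Total perimeter = 6.932


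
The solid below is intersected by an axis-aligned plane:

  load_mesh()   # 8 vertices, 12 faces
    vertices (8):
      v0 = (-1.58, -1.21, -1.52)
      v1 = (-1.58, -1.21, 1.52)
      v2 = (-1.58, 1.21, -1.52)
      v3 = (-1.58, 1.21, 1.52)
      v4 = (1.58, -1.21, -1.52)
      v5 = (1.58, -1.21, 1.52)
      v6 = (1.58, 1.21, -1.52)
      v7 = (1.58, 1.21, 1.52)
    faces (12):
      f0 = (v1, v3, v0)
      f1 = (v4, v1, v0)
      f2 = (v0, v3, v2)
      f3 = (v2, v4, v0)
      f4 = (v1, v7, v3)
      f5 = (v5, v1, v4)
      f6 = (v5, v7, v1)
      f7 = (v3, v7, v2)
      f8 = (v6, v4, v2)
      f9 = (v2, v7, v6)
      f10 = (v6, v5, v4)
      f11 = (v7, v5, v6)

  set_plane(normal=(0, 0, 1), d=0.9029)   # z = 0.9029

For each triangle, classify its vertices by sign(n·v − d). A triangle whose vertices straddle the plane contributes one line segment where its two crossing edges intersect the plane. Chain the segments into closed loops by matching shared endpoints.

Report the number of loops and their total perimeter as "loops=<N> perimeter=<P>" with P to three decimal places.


Straddling triangles (8 of 12):
  (v1,v3,v0) [++-] → (-1.58, 0.718756, 0.9029)–(-1.58, -1.21, 0.9029)  len=1.9288
  (v4,v1,v0) [-+-] → (-0.938541, -1.21, 0.9029)–(-1.58, -1.21, 0.9029)  len=0.6415
  (v0,v3,v2) [-+-] → (-1.58, 0.718756, 0.9029)–(-1.58, 1.21, 0.9029)  len=0.4912
  (v5,v1,v4) [++-] → (-0.938541, -1.21, 0.9029)–(1.58, -1.21, 0.9029)  len=2.5185
  (v3,v7,v2) [++-] → (0.938541, 1.21, 0.9029)–(-1.58, 1.21, 0.9029)  len=2.5185
  (v2,v7,v6) [-+-] → (0.938541, 1.21, 0.9029)–(1.58, 1.21, 0.9029)  len=0.6415
  (v6,v5,v4) [-+-] → (1.58, -0.718756, 0.9029)–(1.58, -1.21, 0.9029)  len=0.4912
  (v7,v5,v6) [++-] → (1.58, -0.718756, 0.9029)–(1.58, 1.21, 0.9029)  len=1.9288

Chained into 1 loop(s):
  loop 1: 8 segments, perimeter = 11.1600
Total perimeter = 11.160

loops=1 perimeter=11.160


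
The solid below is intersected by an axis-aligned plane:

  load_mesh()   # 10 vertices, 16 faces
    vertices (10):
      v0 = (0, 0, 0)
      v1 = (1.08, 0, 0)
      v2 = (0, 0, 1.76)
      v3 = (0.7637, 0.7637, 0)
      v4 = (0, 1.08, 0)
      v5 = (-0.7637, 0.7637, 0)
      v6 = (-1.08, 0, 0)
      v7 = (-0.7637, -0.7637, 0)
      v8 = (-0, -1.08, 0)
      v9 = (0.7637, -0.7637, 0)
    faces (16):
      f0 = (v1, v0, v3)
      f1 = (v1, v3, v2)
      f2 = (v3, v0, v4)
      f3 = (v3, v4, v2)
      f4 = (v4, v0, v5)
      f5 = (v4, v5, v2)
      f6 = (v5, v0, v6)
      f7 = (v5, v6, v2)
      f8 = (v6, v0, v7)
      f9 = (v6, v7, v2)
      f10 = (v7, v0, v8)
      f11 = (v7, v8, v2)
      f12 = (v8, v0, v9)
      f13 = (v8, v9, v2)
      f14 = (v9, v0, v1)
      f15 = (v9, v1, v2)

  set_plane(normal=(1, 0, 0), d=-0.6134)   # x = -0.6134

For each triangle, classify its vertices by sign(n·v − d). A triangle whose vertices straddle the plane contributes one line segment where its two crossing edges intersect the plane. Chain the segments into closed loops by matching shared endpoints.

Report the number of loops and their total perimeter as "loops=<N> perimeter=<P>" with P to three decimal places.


loops=1 perimeter=3.945

Straddling triangles (8 of 16):
  (v4,v0,v5) [++-] → (-0.6134, 0.6134, 0)–(-0.6134, 0.825949, 0)  len=0.2125
  (v4,v5,v2) [+-+] → (-0.6134, 0.825949, 0)–(-0.6134, 0.6134, 0.346377)  len=0.4064
  (v5,v0,v6) [-+-] → (-0.6134, 0.6134, 0)–(-0.6134, 0, 0)  len=0.6134
  (v5,v6,v2) [--+] → (-0.6134, 0, 0.760385)–(-0.6134, 0.6134, 0.346377)  len=0.7400
  (v6,v0,v7) [-+-] → (-0.6134, 0, 0)–(-0.6134, -0.6134, 0)  len=0.6134
  (v6,v7,v2) [--+] → (-0.6134, -0.6134, 0.346377)–(-0.6134, 0, 0.760385)  len=0.7400
  (v7,v0,v8) [-++] → (-0.6134, -0.6134, 0)–(-0.6134, -0.825949, 0)  len=0.2125
  (v7,v8,v2) [-++] → (-0.6134, -0.825949, 0)–(-0.6134, -0.6134, 0.346377)  len=0.4064

Chained into 1 loop(s):
  loop 1: 8 segments, perimeter = 3.9448
Total perimeter = 3.945


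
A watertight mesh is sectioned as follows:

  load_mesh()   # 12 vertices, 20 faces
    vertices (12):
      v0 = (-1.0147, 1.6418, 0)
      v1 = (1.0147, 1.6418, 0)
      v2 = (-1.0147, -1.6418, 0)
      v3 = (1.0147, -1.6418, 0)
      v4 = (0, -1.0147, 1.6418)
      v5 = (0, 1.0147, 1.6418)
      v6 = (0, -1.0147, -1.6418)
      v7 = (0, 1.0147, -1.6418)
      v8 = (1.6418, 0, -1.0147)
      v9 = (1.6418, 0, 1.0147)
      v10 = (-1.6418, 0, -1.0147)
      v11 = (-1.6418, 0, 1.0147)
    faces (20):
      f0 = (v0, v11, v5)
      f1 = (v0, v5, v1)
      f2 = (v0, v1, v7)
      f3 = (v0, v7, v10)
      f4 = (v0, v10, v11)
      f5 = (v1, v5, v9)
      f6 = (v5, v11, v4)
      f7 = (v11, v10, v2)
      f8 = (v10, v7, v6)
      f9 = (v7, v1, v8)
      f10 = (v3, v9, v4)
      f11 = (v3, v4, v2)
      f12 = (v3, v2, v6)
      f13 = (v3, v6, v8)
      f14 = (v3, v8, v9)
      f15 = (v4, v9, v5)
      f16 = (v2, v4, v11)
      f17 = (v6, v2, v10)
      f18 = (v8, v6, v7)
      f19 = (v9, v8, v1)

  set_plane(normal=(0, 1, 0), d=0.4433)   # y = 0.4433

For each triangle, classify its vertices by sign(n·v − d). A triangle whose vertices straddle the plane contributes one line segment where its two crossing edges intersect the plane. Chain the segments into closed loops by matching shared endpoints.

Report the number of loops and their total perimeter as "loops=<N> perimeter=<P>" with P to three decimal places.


Straddling triangles (10 of 20):
  (v0,v11,v5) [+-+] → (-1.47248, 0.4433, 0.740722)–(-0.924534, 0.4433, 1.28867)  len=0.7749
  (v0,v7,v10) [++-] → (-0.924534, 0.4433, -1.28867)–(-1.47248, 0.4433, -0.740722)  len=0.7749
  (v0,v10,v11) [+--] → (-1.47248, 0.4433, -0.740722)–(-1.47248, 0.4433, 0.740722)  len=1.4814
  (v1,v5,v9) [++-] → (0.924534, 0.4433, 1.28867)–(1.47248, 0.4433, 0.740722)  len=0.7749
  (v5,v11,v4) [+--] → (-0.924534, 0.4433, 1.28867)–(0, 0.4433, 1.6418)  len=0.9897
  (v10,v7,v6) [-+-] → (-0.924534, 0.4433, -1.28867)–(0, 0.4433, -1.6418)  len=0.9897
  (v7,v1,v8) [++-] → (1.47248, 0.4433, -0.740722)–(0.924534, 0.4433, -1.28867)  len=0.7749
  (v4,v9,v5) [--+] → (0.924534, 0.4433, 1.28867)–(0, 0.4433, 1.6418)  len=0.9897
  (v8,v6,v7) [--+] → (0, 0.4433, -1.6418)–(0.924534, 0.4433, -1.28867)  len=0.9897
  (v9,v8,v1) [--+] → (1.47248, 0.4433, -0.740722)–(1.47248, 0.4433, 0.740722)  len=1.4814

Chained into 1 loop(s):
  loop 1: 10 segments, perimeter = 10.0212
Total perimeter = 10.021

loops=1 perimeter=10.021


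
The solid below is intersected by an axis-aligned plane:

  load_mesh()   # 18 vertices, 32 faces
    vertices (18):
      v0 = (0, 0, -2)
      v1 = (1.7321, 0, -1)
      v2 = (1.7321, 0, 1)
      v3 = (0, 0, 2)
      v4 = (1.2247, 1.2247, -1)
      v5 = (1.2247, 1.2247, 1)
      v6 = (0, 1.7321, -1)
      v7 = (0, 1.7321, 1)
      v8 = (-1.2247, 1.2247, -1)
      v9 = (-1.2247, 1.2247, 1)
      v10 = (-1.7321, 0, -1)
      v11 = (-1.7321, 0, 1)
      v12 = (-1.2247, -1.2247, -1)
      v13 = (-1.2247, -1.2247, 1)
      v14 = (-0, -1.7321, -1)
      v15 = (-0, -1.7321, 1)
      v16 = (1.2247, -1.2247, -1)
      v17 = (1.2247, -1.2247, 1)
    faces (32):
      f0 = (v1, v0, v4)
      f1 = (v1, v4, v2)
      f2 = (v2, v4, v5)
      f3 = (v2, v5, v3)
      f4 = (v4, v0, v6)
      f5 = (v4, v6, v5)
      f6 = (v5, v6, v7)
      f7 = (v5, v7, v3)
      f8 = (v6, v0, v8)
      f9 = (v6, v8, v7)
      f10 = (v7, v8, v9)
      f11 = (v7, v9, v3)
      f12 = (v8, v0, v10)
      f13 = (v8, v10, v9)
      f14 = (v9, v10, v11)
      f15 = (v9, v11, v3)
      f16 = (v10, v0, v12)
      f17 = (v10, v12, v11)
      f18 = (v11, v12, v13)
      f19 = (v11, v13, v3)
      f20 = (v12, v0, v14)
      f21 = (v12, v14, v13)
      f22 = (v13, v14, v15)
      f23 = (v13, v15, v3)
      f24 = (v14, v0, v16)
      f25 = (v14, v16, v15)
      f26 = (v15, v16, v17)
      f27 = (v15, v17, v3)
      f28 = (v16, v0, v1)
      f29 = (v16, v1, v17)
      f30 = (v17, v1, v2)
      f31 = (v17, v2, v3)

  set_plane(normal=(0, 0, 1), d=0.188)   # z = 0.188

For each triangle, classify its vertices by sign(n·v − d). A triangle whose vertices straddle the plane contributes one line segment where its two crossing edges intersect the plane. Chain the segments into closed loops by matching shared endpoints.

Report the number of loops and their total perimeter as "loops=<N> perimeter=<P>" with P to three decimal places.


Straddling triangles (16 of 32):
  (v1,v4,v2) [--+] → (1.5261, 0.497228, 0.188)–(1.7321, 0, 0.188)  len=0.5382
  (v2,v4,v5) [+-+] → (1.5261, 0.497228, 0.188)–(1.2247, 1.2247, 0.188)  len=0.7874
  (v4,v6,v5) [--+] → (0.727472, 1.4307, 0.188)–(1.2247, 1.2247, 0.188)  len=0.5382
  (v5,v6,v7) [+-+] → (0.727472, 1.4307, 0.188)–(0, 1.7321, 0.188)  len=0.7874
  (v6,v8,v7) [--+] → (-0.497228, 1.5261, 0.188)–(0, 1.7321, 0.188)  len=0.5382
  (v7,v8,v9) [+-+] → (-0.497228, 1.5261, 0.188)–(-1.2247, 1.2247, 0.188)  len=0.7874
  (v8,v10,v9) [--+] → (-1.4307, 0.727472, 0.188)–(-1.2247, 1.2247, 0.188)  len=0.5382
  (v9,v10,v11) [+-+] → (-1.4307, 0.727472, 0.188)–(-1.7321, 0, 0.188)  len=0.7874
  (v10,v12,v11) [--+] → (-1.5261, -0.497228, 0.188)–(-1.7321, 0, 0.188)  len=0.5382
  (v11,v12,v13) [+-+] → (-1.5261, -0.497228, 0.188)–(-1.2247, -1.2247, 0.188)  len=0.7874
  (v12,v14,v13) [--+] → (-0.727472, -1.4307, 0.188)–(-1.2247, -1.2247, 0.188)  len=0.5382
  (v13,v14,v15) [+-+] → (-0.727472, -1.4307, 0.188)–(0, -1.7321, 0.188)  len=0.7874
  (v14,v16,v15) [--+] → (0.497228, -1.5261, 0.188)–(0, -1.7321, 0.188)  len=0.5382
  (v15,v16,v17) [+-+] → (0.497228, -1.5261, 0.188)–(1.2247, -1.2247, 0.188)  len=0.7874
  (v16,v1,v17) [--+] → (1.4307, -0.727472, 0.188)–(1.2247, -1.2247, 0.188)  len=0.5382
  (v17,v1,v2) [+-+] → (1.4307, -0.727472, 0.188)–(1.7321, 0, 0.188)  len=0.7874

Chained into 1 loop(s):
  loop 1: 16 segments, perimeter = 10.6052
Total perimeter = 10.605

loops=1 perimeter=10.605


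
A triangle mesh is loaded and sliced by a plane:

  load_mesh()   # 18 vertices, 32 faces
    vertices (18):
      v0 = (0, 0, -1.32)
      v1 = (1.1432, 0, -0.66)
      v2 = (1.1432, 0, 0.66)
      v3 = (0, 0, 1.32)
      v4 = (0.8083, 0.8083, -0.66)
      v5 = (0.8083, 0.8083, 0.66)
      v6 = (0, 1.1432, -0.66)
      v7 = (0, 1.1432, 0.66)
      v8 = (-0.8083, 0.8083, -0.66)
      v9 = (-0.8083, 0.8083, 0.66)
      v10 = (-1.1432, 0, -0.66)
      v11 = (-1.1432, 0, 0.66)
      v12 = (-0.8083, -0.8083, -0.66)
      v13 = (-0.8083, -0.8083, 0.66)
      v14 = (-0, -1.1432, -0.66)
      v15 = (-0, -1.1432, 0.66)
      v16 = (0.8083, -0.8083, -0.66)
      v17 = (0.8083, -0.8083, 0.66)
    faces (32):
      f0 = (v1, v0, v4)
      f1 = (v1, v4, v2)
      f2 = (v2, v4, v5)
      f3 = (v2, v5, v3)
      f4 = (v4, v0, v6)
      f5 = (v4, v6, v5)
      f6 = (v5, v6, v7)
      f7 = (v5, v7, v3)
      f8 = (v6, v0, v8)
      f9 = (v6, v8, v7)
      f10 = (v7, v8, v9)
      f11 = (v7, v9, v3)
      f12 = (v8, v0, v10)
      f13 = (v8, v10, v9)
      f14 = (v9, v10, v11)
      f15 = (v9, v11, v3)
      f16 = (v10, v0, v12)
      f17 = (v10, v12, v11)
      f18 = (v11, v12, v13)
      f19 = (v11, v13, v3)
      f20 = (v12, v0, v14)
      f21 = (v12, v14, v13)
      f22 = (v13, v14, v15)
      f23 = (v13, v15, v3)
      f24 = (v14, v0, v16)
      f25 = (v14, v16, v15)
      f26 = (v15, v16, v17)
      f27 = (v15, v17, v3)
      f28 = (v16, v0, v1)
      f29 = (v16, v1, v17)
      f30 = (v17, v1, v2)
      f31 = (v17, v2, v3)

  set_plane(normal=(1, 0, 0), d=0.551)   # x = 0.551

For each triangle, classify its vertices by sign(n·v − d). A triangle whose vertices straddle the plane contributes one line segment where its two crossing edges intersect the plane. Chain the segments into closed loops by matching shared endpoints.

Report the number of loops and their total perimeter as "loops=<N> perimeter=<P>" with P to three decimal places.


loops=1 perimeter=6.587

Straddling triangles (12 of 32):
  (v1,v0,v4) [+-+] → (0.551, 0, -1.00189)–(0.551, 0.551, -0.870093)  len=0.5665
  (v2,v5,v3) [++-] → (0.551, 0.551, 0.870093)–(0.551, 0, 1.00189)  len=0.5665
  (v4,v0,v6) [+--] → (0.551, 0.551, -0.870093)–(0.551, 0.914906, -0.66)  len=0.4202
  (v4,v6,v5) [+-+] → (0.551, 0.914906, -0.66)–(0.551, 0.914906, 0.239814)  len=0.8998
  (v5,v6,v7) [+--] → (0.551, 0.914906, 0.239814)–(0.551, 0.914906, 0.66)  len=0.4202
  (v5,v7,v3) [+--] → (0.551, 0.914906, 0.66)–(0.551, 0.551, 0.870093)  len=0.4202
  (v14,v0,v16) [--+] → (0.551, -0.551, -0.870093)–(0.551, -0.914906, -0.66)  len=0.4202
  (v14,v16,v15) [-+-] → (0.551, -0.914906, -0.66)–(0.551, -0.914906, -0.239814)  len=0.4202
  (v15,v16,v17) [-++] → (0.551, -0.914906, -0.239814)–(0.551, -0.914906, 0.66)  len=0.8998
  (v15,v17,v3) [-+-] → (0.551, -0.914906, 0.66)–(0.551, -0.551, 0.870093)  len=0.4202
  (v16,v0,v1) [+-+] → (0.551, -0.551, -0.870093)–(0.551, 0, -1.00189)  len=0.5665
  (v17,v2,v3) [++-] → (0.551, 0, 1.00189)–(0.551, -0.551, 0.870093)  len=0.5665

Chained into 1 loop(s):
  loop 1: 12 segments, perimeter = 6.5870
Total perimeter = 6.587


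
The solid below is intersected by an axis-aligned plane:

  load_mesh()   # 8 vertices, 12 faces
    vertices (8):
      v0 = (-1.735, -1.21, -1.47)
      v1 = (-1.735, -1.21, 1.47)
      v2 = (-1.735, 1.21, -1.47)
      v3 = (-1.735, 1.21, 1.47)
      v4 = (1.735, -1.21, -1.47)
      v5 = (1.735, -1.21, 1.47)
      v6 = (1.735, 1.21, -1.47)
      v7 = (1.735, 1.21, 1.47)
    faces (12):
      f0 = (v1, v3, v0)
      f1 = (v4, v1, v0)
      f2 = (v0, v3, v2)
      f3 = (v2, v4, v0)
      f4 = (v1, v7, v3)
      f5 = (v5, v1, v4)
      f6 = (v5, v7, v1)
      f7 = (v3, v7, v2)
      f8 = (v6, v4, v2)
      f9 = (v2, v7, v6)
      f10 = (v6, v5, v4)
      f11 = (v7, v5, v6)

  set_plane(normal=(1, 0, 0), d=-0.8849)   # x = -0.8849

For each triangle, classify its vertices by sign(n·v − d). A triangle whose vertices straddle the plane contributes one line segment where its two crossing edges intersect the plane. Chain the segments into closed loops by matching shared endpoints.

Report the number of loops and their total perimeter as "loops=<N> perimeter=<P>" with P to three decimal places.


loops=1 perimeter=10.720

Straddling triangles (8 of 12):
  (v4,v1,v0) [+--] → (-0.8849, -1.21, 0.749742)–(-0.8849, -1.21, -1.47)  len=2.2197
  (v2,v4,v0) [-+-] → (-0.8849, 0.617135, -1.47)–(-0.8849, -1.21, -1.47)  len=1.8271
  (v1,v7,v3) [-+-] → (-0.8849, -0.617135, 1.47)–(-0.8849, 1.21, 1.47)  len=1.8271
  (v5,v1,v4) [+-+] → (-0.8849, -1.21, 1.47)–(-0.8849, -1.21, 0.749742)  len=0.7203
  (v5,v7,v1) [++-] → (-0.8849, -0.617135, 1.47)–(-0.8849, -1.21, 1.47)  len=0.5929
  (v3,v7,v2) [-+-] → (-0.8849, 1.21, 1.47)–(-0.8849, 1.21, -0.749742)  len=2.2197
  (v6,v4,v2) [++-] → (-0.8849, 0.617135, -1.47)–(-0.8849, 1.21, -1.47)  len=0.5929
  (v2,v7,v6) [-++] → (-0.8849, 1.21, -0.749742)–(-0.8849, 1.21, -1.47)  len=0.7203

Chained into 1 loop(s):
  loop 1: 8 segments, perimeter = 10.7200
Total perimeter = 10.720


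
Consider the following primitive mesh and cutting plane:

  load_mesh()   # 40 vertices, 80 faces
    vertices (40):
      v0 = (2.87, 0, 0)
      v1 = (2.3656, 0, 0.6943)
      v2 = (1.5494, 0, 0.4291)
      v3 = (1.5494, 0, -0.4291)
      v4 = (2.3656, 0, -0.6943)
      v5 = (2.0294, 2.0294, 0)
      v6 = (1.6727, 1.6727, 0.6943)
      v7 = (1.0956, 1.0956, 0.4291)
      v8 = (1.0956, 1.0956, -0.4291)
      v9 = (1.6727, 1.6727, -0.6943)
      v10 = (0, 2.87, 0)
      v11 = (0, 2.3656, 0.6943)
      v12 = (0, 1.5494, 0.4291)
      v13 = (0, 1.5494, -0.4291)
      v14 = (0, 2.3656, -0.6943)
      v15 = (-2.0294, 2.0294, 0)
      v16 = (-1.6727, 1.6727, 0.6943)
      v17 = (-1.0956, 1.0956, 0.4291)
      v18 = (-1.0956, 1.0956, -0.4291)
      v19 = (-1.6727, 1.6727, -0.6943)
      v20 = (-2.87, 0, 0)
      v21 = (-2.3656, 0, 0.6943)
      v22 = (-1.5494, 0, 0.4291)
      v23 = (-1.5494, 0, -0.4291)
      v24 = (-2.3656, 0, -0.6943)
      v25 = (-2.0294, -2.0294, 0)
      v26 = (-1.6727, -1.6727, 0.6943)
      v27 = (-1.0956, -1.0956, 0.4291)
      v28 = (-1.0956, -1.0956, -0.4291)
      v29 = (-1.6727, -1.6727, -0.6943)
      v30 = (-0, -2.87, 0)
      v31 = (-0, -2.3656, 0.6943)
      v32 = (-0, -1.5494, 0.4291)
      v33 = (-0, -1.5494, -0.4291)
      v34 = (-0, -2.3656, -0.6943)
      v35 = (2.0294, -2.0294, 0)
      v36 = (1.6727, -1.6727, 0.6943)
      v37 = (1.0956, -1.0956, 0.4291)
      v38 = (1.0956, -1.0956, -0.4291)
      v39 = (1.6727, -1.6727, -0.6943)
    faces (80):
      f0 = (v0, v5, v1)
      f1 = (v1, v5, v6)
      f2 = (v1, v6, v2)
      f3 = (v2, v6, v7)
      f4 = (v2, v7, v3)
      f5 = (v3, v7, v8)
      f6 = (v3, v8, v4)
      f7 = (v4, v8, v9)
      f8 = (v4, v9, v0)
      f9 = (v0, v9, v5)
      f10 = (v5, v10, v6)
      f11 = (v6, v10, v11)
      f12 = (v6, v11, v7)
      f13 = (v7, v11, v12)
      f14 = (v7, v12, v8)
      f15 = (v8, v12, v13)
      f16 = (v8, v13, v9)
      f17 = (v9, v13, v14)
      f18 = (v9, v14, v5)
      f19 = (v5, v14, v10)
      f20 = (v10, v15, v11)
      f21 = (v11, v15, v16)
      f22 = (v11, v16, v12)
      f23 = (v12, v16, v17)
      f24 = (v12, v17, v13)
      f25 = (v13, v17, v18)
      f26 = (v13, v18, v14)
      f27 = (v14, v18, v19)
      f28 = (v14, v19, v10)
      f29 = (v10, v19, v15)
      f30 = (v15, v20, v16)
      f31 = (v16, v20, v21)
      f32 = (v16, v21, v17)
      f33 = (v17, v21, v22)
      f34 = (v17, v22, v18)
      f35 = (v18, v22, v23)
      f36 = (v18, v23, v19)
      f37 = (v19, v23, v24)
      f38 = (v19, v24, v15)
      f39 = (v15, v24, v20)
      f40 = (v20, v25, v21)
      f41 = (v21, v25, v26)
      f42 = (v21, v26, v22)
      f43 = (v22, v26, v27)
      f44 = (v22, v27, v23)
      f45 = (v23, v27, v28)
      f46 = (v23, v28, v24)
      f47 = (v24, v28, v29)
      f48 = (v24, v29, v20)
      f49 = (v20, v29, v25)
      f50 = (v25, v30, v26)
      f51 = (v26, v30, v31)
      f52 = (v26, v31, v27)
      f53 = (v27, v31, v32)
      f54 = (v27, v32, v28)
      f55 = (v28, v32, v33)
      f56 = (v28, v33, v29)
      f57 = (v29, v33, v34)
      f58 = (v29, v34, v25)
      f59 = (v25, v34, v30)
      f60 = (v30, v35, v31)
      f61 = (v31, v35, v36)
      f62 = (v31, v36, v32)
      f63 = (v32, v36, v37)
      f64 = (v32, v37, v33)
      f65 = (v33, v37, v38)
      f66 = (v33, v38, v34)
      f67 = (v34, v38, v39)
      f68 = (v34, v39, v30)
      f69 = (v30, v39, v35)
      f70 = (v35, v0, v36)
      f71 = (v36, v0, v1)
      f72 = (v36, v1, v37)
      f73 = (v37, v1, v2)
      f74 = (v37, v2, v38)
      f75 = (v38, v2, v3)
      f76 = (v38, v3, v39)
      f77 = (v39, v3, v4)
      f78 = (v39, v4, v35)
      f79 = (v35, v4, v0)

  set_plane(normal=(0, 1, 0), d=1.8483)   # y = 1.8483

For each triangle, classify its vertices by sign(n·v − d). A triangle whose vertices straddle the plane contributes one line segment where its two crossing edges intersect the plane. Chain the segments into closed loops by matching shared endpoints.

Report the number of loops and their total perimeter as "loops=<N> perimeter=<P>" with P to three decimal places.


loops=1 perimeter=9.543

Straddling triangles (18 of 80):
  (v0,v5,v1) [-+-] → (2.10441, 1.8483, 0)–(2.0594, 1.8483, 0.0619581)  len=0.0766
  (v1,v5,v6) [-+-] → (2.0594, 1.8483, 0.0619581)–(1.8483, 1.8483, 0.352503)  len=0.3591
  (v0,v9,v5) [--+] → (1.8483, 1.8483, -0.352503)–(2.10441, 1.8483, 0)  len=0.4357
  (v5,v10,v6) [++-] → (1.42738, 1.8483, 0.592472)–(1.8483, 1.8483, 0.352503)  len=0.4845
  (v6,v10,v11) [-++] → (1.42738, 1.8483, 0.592472)–(1.24879, 1.8483, 0.6943)  len=0.2056
  (v6,v11,v7) [-+-] → (1.24879, 1.8483, 0.6943)–(0.446263, 1.8483, 0.586278)  len=0.8098
  (v7,v11,v12) [-+-] → (0.446263, 1.8483, 0.586278)–(0, 1.8483, 0.526219)  len=0.4503
  (v9,v13,v14) [--+] → (0, 1.8483, -0.526219)–(1.24879, 1.8483, -0.6943)  len=1.2601
  (v9,v14,v5) [-++] → (1.24879, 1.8483, -0.6943)–(1.8483, 1.8483, -0.352503)  len=0.6901
  (v11,v15,v16) [++-] → (-1.8483, 1.8483, 0.352503)–(-1.24879, 1.8483, 0.6943)  len=0.6901
  (v11,v16,v12) [+--] → (-1.24879, 1.8483, 0.6943)–(0, 1.8483, 0.526219)  len=1.2601
  (v13,v18,v14) [--+] → (-0.446263, 1.8483, -0.586278)–(0, 1.8483, -0.526219)  len=0.4503
  (v14,v18,v19) [+--] → (-0.446263, 1.8483, -0.586278)–(-1.24879, 1.8483, -0.6943)  len=0.8098
  (v14,v19,v10) [+-+] → (-1.24879, 1.8483, -0.6943)–(-1.42738, 1.8483, -0.592472)  len=0.2056
  (v10,v19,v15) [+-+] → (-1.42738, 1.8483, -0.592472)–(-1.8483, 1.8483, -0.352503)  len=0.4845
  (v15,v20,v16) [+--] → (-2.10441, 1.8483, 0)–(-1.8483, 1.8483, 0.352503)  len=0.4357
  (v19,v24,v15) [--+] → (-2.0594, 1.8483, -0.0619581)–(-1.8483, 1.8483, -0.352503)  len=0.3591
  (v15,v24,v20) [+--] → (-2.0594, 1.8483, -0.0619581)–(-2.10441, 1.8483, 0)  len=0.0766

Chained into 1 loop(s):
  loop 1: 18 segments, perimeter = 9.5435
Total perimeter = 9.543


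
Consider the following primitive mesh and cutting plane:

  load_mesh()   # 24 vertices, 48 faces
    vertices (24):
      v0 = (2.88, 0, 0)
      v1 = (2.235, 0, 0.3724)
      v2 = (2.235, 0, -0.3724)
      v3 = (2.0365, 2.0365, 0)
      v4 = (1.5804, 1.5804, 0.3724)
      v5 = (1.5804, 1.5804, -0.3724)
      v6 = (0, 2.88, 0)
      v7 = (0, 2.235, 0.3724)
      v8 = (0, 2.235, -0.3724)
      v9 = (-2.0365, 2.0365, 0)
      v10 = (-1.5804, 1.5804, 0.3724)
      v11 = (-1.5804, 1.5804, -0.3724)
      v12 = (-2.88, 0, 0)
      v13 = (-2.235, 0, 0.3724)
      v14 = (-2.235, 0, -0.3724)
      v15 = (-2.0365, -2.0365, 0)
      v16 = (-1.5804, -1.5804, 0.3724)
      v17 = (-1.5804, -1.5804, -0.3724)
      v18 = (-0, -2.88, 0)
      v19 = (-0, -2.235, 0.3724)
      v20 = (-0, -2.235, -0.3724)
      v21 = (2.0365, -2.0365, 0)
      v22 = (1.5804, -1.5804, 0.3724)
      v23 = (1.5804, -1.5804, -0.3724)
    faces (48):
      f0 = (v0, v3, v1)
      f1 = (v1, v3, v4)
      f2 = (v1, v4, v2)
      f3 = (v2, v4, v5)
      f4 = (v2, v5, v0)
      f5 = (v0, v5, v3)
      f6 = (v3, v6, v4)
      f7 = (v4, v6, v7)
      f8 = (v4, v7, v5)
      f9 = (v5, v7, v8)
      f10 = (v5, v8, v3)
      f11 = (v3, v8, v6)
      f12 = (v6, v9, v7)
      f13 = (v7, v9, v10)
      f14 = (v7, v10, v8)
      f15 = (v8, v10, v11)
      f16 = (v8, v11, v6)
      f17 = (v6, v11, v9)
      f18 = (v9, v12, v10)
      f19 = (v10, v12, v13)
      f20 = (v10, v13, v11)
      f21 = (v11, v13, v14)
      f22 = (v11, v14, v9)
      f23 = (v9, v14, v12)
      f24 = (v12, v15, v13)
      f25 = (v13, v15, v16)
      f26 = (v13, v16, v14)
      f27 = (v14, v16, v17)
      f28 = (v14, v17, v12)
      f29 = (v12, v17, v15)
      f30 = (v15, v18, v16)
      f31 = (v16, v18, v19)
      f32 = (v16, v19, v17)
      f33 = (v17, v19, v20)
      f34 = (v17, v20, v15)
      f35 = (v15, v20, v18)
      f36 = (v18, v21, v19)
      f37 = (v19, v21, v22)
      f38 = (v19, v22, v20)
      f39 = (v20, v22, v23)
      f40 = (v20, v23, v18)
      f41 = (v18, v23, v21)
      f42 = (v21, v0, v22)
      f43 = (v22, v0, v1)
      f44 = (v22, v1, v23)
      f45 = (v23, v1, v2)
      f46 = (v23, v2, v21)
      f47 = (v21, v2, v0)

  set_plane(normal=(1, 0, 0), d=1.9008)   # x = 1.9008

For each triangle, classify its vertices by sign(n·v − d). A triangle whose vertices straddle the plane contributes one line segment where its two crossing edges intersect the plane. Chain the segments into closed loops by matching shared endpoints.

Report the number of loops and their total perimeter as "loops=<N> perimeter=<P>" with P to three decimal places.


Straddling triangles (16 of 48):
  (v1,v3,v4) [++-] → (1.9008, 1.9008, 0.110797)–(1.9008, 0.806859, 0.3724)  len=1.1248
  (v1,v4,v2) [+-+] → (1.9008, 0.806859, 0.3724)–(1.9008, 0.806859, 0.00785078)  len=0.3645
  (v2,v4,v5) [+--] → (1.9008, 0.806859, 0.00785078)–(1.9008, 0.806859, -0.3724)  len=0.3803
  (v2,v5,v0) [+-+] → (1.9008, 0.806859, -0.3724)–(1.9008, 1.19077, -0.280589)  len=0.3947
  (v0,v5,v3) [+-+] → (1.9008, 1.19077, -0.280589)–(1.9008, 1.9008, -0.110797)  len=0.7300
  (v3,v6,v4) [+--] → (1.9008, 2.09271, 0)–(1.9008, 1.9008, 0.110797)  len=0.2216
  (v5,v8,v3) [--+] → (1.9008, 2.04973, -0.0248145)–(1.9008, 1.9008, -0.110797)  len=0.1720
  (v3,v8,v6) [+--] → (1.9008, 2.04973, -0.0248145)–(1.9008, 2.09271, 0)  len=0.0496
  (v18,v21,v19) [-+-] → (1.9008, -2.09271, 0)–(1.9008, -2.04973, 0.0248145)  len=0.0496
  (v19,v21,v22) [-+-] → (1.9008, -2.04973, 0.0248145)–(1.9008, -1.9008, 0.110797)  len=0.1720
  (v18,v23,v21) [--+] → (1.9008, -1.9008, -0.110797)–(1.9008, -2.09271, 0)  len=0.2216
  (v21,v0,v22) [++-] → (1.9008, -1.19077, 0.280589)–(1.9008, -1.9008, 0.110797)  len=0.7300
  (v22,v0,v1) [-++] → (1.9008, -1.19077, 0.280589)–(1.9008, -0.806859, 0.3724)  len=0.3947
  (v22,v1,v23) [-+-] → (1.9008, -0.806859, 0.3724)–(1.9008, -0.806859, -0.00785078)  len=0.3803
  (v23,v1,v2) [-++] → (1.9008, -0.806859, -0.00785078)–(1.9008, -0.806859, -0.3724)  len=0.3645
  (v23,v2,v21) [-++] → (1.9008, -0.806859, -0.3724)–(1.9008, -1.9008, -0.110797)  len=1.1248

Chained into 2 loop(s):
  loop 1: 8 segments, perimeter = 3.4376
  loop 2: 8 segments, perimeter = 3.4376
Total perimeter = 6.875

loops=2 perimeter=6.875


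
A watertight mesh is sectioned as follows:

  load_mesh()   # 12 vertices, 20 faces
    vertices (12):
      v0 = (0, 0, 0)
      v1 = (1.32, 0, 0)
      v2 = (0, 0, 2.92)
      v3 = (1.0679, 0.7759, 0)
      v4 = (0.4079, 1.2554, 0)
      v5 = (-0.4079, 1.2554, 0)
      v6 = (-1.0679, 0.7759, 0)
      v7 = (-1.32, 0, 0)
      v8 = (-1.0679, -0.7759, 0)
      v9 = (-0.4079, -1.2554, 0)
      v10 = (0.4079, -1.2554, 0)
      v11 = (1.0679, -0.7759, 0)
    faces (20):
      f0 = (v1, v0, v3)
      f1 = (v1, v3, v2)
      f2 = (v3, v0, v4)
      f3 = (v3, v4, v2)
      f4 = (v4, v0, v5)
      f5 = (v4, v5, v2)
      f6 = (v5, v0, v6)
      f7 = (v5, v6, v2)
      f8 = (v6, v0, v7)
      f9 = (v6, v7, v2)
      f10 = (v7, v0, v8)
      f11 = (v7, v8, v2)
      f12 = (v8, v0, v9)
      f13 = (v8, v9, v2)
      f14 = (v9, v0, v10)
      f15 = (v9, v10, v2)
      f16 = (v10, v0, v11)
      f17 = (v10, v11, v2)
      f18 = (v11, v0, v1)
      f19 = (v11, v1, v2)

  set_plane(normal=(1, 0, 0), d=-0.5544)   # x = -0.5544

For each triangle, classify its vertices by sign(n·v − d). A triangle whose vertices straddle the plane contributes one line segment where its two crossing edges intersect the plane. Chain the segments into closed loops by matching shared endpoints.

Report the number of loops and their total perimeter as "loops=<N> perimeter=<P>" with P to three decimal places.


loops=1 perimeter=6.470

Straddling triangles (8 of 20):
  (v5,v0,v6) [++-] → (-0.5544, 0.402808, 0)–(-0.5544, 1.14897, 0)  len=0.7462
  (v5,v6,v2) [+-+] → (-0.5544, 1.14897, 0)–(-0.5544, 0.402808, 1.40408)  len=1.5900
  (v6,v0,v7) [-+-] → (-0.5544, 0.402808, 0)–(-0.5544, 0, 0)  len=0.4028
  (v6,v7,v2) [--+] → (-0.5544, 0, 1.6936)–(-0.5544, 0.402808, 1.40408)  len=0.4961
  (v7,v0,v8) [-+-] → (-0.5544, 0, 0)–(-0.5544, -0.402808, 0)  len=0.4028
  (v7,v8,v2) [--+] → (-0.5544, -0.402808, 1.40408)–(-0.5544, 0, 1.6936)  len=0.4961
  (v8,v0,v9) [-++] → (-0.5544, -0.402808, 0)–(-0.5544, -1.14897, 0)  len=0.7462
  (v8,v9,v2) [-++] → (-0.5544, -1.14897, 0)–(-0.5544, -0.402808, 1.40408)  len=1.5900

Chained into 1 loop(s):
  loop 1: 8 segments, perimeter = 6.4701
Total perimeter = 6.470


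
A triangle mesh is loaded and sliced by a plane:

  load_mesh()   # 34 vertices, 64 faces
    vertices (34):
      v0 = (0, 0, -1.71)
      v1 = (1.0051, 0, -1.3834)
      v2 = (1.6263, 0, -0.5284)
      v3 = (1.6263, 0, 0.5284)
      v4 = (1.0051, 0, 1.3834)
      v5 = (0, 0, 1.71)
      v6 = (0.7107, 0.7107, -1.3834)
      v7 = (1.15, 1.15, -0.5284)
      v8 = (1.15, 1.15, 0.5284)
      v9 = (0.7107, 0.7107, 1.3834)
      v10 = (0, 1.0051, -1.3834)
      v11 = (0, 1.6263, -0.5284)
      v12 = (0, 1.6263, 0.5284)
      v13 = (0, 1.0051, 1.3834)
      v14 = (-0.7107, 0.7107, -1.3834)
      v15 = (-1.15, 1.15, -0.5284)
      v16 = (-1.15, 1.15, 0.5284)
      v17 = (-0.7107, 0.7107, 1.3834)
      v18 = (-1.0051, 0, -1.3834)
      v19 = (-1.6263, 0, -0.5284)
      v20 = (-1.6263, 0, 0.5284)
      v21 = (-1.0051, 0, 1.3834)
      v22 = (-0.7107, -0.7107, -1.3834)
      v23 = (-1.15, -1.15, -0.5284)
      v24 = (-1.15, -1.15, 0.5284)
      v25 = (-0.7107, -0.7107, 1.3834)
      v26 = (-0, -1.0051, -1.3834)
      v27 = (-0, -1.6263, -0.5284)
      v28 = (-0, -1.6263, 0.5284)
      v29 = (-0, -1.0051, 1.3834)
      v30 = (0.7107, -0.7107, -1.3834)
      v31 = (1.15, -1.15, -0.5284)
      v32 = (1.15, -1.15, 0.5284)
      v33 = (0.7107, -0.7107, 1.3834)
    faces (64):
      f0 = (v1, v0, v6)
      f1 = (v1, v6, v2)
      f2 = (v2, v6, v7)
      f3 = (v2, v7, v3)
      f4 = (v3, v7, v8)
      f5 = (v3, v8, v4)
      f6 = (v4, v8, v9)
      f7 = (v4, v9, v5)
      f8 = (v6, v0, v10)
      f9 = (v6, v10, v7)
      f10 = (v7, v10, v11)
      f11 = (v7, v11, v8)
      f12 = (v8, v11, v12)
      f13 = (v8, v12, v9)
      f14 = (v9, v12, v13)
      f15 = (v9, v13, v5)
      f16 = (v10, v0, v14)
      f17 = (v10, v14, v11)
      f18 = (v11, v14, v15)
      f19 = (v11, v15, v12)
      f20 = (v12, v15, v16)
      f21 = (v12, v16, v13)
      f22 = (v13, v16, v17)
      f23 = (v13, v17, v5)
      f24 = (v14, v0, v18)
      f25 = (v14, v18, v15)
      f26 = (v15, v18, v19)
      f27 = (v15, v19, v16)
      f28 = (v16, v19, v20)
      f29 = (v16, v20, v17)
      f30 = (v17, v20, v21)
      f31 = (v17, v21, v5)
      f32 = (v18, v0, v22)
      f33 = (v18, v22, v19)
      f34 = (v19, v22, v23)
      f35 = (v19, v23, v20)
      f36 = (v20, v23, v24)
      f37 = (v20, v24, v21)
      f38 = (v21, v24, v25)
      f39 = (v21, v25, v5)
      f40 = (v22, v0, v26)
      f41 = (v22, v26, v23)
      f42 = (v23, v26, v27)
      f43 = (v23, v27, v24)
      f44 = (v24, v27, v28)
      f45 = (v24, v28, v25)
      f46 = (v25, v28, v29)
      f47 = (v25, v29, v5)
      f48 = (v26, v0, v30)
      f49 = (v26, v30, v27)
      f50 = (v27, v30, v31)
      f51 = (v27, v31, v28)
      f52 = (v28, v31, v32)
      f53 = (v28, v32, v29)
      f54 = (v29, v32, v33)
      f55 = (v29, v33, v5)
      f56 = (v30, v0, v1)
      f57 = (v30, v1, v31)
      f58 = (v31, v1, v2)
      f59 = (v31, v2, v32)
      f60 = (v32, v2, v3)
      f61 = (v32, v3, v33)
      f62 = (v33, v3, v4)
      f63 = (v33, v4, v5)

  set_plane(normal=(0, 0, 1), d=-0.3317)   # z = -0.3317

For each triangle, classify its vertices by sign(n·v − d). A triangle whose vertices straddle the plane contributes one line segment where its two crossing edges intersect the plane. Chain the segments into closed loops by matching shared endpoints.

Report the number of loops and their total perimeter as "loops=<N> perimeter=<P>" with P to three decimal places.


loops=1 perimeter=9.958

Straddling triangles (16 of 64):
  (v2,v7,v3) [--+] → (1.23865, 0.935953, -0.3317)–(1.6263, 0, -0.3317)  len=1.0131
  (v3,v7,v8) [+-+] → (1.23865, 0.935953, -0.3317)–(1.15, 1.15, -0.3317)  len=0.2317
  (v7,v11,v8) [--+] → (0.214047, 1.53765, -0.3317)–(1.15, 1.15, -0.3317)  len=1.0131
  (v8,v11,v12) [+-+] → (0.214047, 1.53765, -0.3317)–(0, 1.6263, -0.3317)  len=0.2317
  (v11,v15,v12) [--+] → (-0.935953, 1.23865, -0.3317)–(0, 1.6263, -0.3317)  len=1.0131
  (v12,v15,v16) [+-+] → (-0.935953, 1.23865, -0.3317)–(-1.15, 1.15, -0.3317)  len=0.2317
  (v15,v19,v16) [--+] → (-1.53765, 0.214047, -0.3317)–(-1.15, 1.15, -0.3317)  len=1.0131
  (v16,v19,v20) [+-+] → (-1.53765, 0.214047, -0.3317)–(-1.6263, 0, -0.3317)  len=0.2317
  (v19,v23,v20) [--+] → (-1.23865, -0.935953, -0.3317)–(-1.6263, 0, -0.3317)  len=1.0131
  (v20,v23,v24) [+-+] → (-1.23865, -0.935953, -0.3317)–(-1.15, -1.15, -0.3317)  len=0.2317
  (v23,v27,v24) [--+] → (-0.214047, -1.53765, -0.3317)–(-1.15, -1.15, -0.3317)  len=1.0131
  (v24,v27,v28) [+-+] → (-0.214047, -1.53765, -0.3317)–(0, -1.6263, -0.3317)  len=0.2317
  (v27,v31,v28) [--+] → (0.935953, -1.23865, -0.3317)–(0, -1.6263, -0.3317)  len=1.0131
  (v28,v31,v32) [+-+] → (0.935953, -1.23865, -0.3317)–(1.15, -1.15, -0.3317)  len=0.2317
  (v31,v2,v32) [--+] → (1.53765, -0.214047, -0.3317)–(1.15, -1.15, -0.3317)  len=1.0131
  (v32,v2,v3) [+-+] → (1.53765, -0.214047, -0.3317)–(1.6263, 0, -0.3317)  len=0.2317

Chained into 1 loop(s):
  loop 1: 16 segments, perimeter = 9.9579
Total perimeter = 9.958


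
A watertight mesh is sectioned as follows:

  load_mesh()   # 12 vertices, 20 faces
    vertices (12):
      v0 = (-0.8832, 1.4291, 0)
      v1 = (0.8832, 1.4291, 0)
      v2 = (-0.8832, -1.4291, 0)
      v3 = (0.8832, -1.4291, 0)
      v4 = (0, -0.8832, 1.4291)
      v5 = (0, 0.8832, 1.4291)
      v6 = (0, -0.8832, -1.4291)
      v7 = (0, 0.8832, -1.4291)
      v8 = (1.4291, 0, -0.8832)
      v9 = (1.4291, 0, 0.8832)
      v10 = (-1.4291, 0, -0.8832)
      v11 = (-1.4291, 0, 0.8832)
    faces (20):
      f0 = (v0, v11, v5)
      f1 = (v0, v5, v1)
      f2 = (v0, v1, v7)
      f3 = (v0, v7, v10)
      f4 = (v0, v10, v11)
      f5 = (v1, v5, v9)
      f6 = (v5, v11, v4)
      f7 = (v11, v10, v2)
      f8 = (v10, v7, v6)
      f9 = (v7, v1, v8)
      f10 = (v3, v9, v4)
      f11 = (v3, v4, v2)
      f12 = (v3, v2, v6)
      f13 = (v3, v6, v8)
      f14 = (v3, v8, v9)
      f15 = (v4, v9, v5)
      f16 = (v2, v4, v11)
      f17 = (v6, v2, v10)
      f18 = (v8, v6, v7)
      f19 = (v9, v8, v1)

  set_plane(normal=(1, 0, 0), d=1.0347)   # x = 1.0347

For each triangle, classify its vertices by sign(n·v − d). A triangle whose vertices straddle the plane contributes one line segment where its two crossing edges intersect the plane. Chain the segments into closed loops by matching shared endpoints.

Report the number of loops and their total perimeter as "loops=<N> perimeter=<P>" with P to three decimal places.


Straddling triangles (8 of 20):
  (v1,v5,v9) [--+] → (1.0347, 0.243744, 1.03386)–(1.0347, 1.03249, 0.245109)  len=1.1155
  (v7,v1,v8) [--+] → (1.0347, 1.03249, -0.245109)–(1.0347, 0.243744, -1.03386)  len=1.1155
  (v3,v9,v4) [-+-] → (1.0347, -1.03249, 0.245109)–(1.0347, -0.243744, 1.03386)  len=1.1155
  (v3,v6,v8) [--+] → (1.0347, -0.243744, -1.03386)–(1.0347, -1.03249, -0.245109)  len=1.1155
  (v3,v8,v9) [-++] → (1.0347, -1.03249, -0.245109)–(1.0347, -1.03249, 0.245109)  len=0.4902
  (v4,v9,v5) [-+-] → (1.0347, -0.243744, 1.03386)–(1.0347, 0.243744, 1.03386)  len=0.4875
  (v8,v6,v7) [+--] → (1.0347, -0.243744, -1.03386)–(1.0347, 0.243744, -1.03386)  len=0.4875
  (v9,v8,v1) [++-] → (1.0347, 1.03249, -0.245109)–(1.0347, 1.03249, 0.245109)  len=0.4902

Chained into 1 loop(s):
  loop 1: 8 segments, perimeter = 6.4172
Total perimeter = 6.417

loops=1 perimeter=6.417
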